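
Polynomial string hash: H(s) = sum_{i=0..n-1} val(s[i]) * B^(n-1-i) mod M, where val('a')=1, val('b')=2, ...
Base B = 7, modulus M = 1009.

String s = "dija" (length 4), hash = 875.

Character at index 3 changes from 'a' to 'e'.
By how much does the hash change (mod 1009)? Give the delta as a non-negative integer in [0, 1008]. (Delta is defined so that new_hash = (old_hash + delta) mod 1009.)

Answer: 4

Derivation:
Delta formula: (val(new) - val(old)) * B^(n-1-k) mod M
  val('e') - val('a') = 5 - 1 = 4
  B^(n-1-k) = 7^0 mod 1009 = 1
  Delta = 4 * 1 mod 1009 = 4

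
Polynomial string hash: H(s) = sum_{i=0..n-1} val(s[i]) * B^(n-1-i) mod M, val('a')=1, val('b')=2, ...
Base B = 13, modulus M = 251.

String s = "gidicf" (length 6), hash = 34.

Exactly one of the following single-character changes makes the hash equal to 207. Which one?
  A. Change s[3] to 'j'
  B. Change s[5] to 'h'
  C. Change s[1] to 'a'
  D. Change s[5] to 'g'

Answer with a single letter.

Answer: C

Derivation:
Option A: s[3]='i'->'j', delta=(10-9)*13^2 mod 251 = 169, hash=34+169 mod 251 = 203
Option B: s[5]='f'->'h', delta=(8-6)*13^0 mod 251 = 2, hash=34+2 mod 251 = 36
Option C: s[1]='i'->'a', delta=(1-9)*13^4 mod 251 = 173, hash=34+173 mod 251 = 207 <-- target
Option D: s[5]='f'->'g', delta=(7-6)*13^0 mod 251 = 1, hash=34+1 mod 251 = 35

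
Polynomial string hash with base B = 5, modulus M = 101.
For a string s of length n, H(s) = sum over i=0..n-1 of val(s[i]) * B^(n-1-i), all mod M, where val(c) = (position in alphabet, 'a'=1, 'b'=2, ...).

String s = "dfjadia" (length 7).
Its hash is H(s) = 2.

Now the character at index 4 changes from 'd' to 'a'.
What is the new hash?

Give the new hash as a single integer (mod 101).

Answer: 28

Derivation:
val('d') = 4, val('a') = 1
Position k = 4, exponent = n-1-k = 2
B^2 mod M = 5^2 mod 101 = 25
Delta = (1 - 4) * 25 mod 101 = 26
New hash = (2 + 26) mod 101 = 28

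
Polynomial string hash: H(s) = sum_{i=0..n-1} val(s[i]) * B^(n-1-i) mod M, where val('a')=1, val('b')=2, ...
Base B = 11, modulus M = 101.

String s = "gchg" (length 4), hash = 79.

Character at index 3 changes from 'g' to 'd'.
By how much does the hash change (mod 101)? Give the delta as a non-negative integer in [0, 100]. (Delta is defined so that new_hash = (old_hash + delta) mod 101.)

Answer: 98

Derivation:
Delta formula: (val(new) - val(old)) * B^(n-1-k) mod M
  val('d') - val('g') = 4 - 7 = -3
  B^(n-1-k) = 11^0 mod 101 = 1
  Delta = -3 * 1 mod 101 = 98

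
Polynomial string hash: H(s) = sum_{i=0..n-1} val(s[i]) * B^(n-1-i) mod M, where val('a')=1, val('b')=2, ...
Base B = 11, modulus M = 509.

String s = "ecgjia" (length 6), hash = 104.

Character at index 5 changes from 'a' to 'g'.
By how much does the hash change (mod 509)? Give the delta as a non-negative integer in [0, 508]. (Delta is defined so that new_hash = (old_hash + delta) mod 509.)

Delta formula: (val(new) - val(old)) * B^(n-1-k) mod M
  val('g') - val('a') = 7 - 1 = 6
  B^(n-1-k) = 11^0 mod 509 = 1
  Delta = 6 * 1 mod 509 = 6

Answer: 6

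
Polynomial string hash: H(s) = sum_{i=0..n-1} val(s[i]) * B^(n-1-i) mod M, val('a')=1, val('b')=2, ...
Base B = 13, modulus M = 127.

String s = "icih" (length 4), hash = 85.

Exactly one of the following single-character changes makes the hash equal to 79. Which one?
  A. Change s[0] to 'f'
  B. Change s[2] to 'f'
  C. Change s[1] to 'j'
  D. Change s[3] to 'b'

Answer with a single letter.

Answer: D

Derivation:
Option A: s[0]='i'->'f', delta=(6-9)*13^3 mod 127 = 13, hash=85+13 mod 127 = 98
Option B: s[2]='i'->'f', delta=(6-9)*13^1 mod 127 = 88, hash=85+88 mod 127 = 46
Option C: s[1]='c'->'j', delta=(10-3)*13^2 mod 127 = 40, hash=85+40 mod 127 = 125
Option D: s[3]='h'->'b', delta=(2-8)*13^0 mod 127 = 121, hash=85+121 mod 127 = 79 <-- target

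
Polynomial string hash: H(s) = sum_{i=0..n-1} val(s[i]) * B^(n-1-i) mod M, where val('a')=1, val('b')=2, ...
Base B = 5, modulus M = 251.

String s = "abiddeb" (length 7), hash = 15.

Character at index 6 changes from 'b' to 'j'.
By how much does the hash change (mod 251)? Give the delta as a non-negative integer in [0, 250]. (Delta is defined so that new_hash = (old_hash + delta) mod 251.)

Delta formula: (val(new) - val(old)) * B^(n-1-k) mod M
  val('j') - val('b') = 10 - 2 = 8
  B^(n-1-k) = 5^0 mod 251 = 1
  Delta = 8 * 1 mod 251 = 8

Answer: 8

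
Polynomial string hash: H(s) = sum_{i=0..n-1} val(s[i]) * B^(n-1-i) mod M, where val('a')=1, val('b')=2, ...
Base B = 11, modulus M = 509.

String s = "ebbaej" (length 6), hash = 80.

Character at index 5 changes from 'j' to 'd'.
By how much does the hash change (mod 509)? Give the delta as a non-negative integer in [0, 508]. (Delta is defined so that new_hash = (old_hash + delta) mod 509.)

Delta formula: (val(new) - val(old)) * B^(n-1-k) mod M
  val('d') - val('j') = 4 - 10 = -6
  B^(n-1-k) = 11^0 mod 509 = 1
  Delta = -6 * 1 mod 509 = 503

Answer: 503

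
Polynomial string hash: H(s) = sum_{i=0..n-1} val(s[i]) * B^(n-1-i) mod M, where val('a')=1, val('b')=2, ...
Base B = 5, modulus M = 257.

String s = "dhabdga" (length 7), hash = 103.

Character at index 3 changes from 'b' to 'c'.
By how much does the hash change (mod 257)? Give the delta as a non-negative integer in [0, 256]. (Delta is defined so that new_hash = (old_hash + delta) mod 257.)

Answer: 125

Derivation:
Delta formula: (val(new) - val(old)) * B^(n-1-k) mod M
  val('c') - val('b') = 3 - 2 = 1
  B^(n-1-k) = 5^3 mod 257 = 125
  Delta = 1 * 125 mod 257 = 125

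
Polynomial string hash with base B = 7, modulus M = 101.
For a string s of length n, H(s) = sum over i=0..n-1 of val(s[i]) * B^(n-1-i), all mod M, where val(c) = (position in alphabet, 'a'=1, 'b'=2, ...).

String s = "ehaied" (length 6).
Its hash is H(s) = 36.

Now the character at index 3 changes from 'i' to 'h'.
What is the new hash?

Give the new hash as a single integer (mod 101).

Answer: 88

Derivation:
val('i') = 9, val('h') = 8
Position k = 3, exponent = n-1-k = 2
B^2 mod M = 7^2 mod 101 = 49
Delta = (8 - 9) * 49 mod 101 = 52
New hash = (36 + 52) mod 101 = 88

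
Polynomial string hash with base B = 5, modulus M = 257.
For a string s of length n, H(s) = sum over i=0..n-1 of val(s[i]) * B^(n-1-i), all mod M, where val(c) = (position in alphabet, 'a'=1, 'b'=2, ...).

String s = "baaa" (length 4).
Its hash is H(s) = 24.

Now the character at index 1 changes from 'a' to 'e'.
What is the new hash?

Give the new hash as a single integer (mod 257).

val('a') = 1, val('e') = 5
Position k = 1, exponent = n-1-k = 2
B^2 mod M = 5^2 mod 257 = 25
Delta = (5 - 1) * 25 mod 257 = 100
New hash = (24 + 100) mod 257 = 124

Answer: 124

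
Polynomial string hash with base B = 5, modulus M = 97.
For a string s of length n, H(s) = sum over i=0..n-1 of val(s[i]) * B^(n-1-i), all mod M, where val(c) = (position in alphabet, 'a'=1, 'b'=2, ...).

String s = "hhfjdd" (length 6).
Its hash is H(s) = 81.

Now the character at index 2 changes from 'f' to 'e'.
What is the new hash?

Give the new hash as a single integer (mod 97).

Answer: 53

Derivation:
val('f') = 6, val('e') = 5
Position k = 2, exponent = n-1-k = 3
B^3 mod M = 5^3 mod 97 = 28
Delta = (5 - 6) * 28 mod 97 = 69
New hash = (81 + 69) mod 97 = 53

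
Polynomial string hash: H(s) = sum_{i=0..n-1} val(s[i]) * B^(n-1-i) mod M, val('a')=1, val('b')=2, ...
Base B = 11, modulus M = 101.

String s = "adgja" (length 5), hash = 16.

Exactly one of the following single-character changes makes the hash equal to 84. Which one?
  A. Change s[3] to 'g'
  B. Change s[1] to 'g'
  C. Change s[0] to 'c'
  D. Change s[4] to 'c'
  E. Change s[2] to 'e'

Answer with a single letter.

Answer: A

Derivation:
Option A: s[3]='j'->'g', delta=(7-10)*11^1 mod 101 = 68, hash=16+68 mod 101 = 84 <-- target
Option B: s[1]='d'->'g', delta=(7-4)*11^3 mod 101 = 54, hash=16+54 mod 101 = 70
Option C: s[0]='a'->'c', delta=(3-1)*11^4 mod 101 = 93, hash=16+93 mod 101 = 8
Option D: s[4]='a'->'c', delta=(3-1)*11^0 mod 101 = 2, hash=16+2 mod 101 = 18
Option E: s[2]='g'->'e', delta=(5-7)*11^2 mod 101 = 61, hash=16+61 mod 101 = 77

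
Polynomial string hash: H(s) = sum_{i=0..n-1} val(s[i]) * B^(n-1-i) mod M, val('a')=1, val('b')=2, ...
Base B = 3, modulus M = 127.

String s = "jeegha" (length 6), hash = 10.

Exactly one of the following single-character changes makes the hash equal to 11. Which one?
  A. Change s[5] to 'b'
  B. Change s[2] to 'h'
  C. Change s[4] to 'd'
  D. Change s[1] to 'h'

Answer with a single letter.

Answer: A

Derivation:
Option A: s[5]='a'->'b', delta=(2-1)*3^0 mod 127 = 1, hash=10+1 mod 127 = 11 <-- target
Option B: s[2]='e'->'h', delta=(8-5)*3^3 mod 127 = 81, hash=10+81 mod 127 = 91
Option C: s[4]='h'->'d', delta=(4-8)*3^1 mod 127 = 115, hash=10+115 mod 127 = 125
Option D: s[1]='e'->'h', delta=(8-5)*3^4 mod 127 = 116, hash=10+116 mod 127 = 126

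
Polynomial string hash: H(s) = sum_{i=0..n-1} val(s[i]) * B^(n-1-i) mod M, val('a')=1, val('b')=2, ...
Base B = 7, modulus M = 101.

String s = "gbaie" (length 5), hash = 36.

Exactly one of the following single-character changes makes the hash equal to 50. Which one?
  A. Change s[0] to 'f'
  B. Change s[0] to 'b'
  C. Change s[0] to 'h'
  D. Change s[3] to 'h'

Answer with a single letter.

Answer: B

Derivation:
Option A: s[0]='g'->'f', delta=(6-7)*7^4 mod 101 = 23, hash=36+23 mod 101 = 59
Option B: s[0]='g'->'b', delta=(2-7)*7^4 mod 101 = 14, hash=36+14 mod 101 = 50 <-- target
Option C: s[0]='g'->'h', delta=(8-7)*7^4 mod 101 = 78, hash=36+78 mod 101 = 13
Option D: s[3]='i'->'h', delta=(8-9)*7^1 mod 101 = 94, hash=36+94 mod 101 = 29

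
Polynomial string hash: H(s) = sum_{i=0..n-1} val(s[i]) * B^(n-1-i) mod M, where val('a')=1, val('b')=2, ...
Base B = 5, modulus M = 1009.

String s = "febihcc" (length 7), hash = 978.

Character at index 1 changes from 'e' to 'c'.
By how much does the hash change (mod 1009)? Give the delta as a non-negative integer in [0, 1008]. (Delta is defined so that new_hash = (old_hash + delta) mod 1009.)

Delta formula: (val(new) - val(old)) * B^(n-1-k) mod M
  val('c') - val('e') = 3 - 5 = -2
  B^(n-1-k) = 5^5 mod 1009 = 98
  Delta = -2 * 98 mod 1009 = 813

Answer: 813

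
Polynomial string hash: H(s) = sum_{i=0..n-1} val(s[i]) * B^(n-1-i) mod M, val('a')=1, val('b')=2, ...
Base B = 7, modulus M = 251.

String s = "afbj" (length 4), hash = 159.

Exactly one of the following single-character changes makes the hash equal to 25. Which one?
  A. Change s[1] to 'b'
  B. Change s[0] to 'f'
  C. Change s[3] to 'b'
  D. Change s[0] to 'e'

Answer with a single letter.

Option A: s[1]='f'->'b', delta=(2-6)*7^2 mod 251 = 55, hash=159+55 mod 251 = 214
Option B: s[0]='a'->'f', delta=(6-1)*7^3 mod 251 = 209, hash=159+209 mod 251 = 117
Option C: s[3]='j'->'b', delta=(2-10)*7^0 mod 251 = 243, hash=159+243 mod 251 = 151
Option D: s[0]='a'->'e', delta=(5-1)*7^3 mod 251 = 117, hash=159+117 mod 251 = 25 <-- target

Answer: D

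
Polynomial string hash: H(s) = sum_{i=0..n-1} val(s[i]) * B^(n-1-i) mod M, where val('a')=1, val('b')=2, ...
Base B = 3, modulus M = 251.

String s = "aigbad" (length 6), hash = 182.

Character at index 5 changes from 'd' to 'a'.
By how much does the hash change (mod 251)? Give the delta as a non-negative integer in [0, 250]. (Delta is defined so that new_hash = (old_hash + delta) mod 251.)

Answer: 248

Derivation:
Delta formula: (val(new) - val(old)) * B^(n-1-k) mod M
  val('a') - val('d') = 1 - 4 = -3
  B^(n-1-k) = 3^0 mod 251 = 1
  Delta = -3 * 1 mod 251 = 248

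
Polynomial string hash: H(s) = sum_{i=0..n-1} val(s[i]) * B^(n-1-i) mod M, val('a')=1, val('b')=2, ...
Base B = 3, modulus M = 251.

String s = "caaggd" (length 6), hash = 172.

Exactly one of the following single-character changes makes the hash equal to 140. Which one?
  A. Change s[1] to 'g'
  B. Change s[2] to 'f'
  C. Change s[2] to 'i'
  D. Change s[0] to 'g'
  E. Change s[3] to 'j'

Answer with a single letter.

Answer: D

Derivation:
Option A: s[1]='a'->'g', delta=(7-1)*3^4 mod 251 = 235, hash=172+235 mod 251 = 156
Option B: s[2]='a'->'f', delta=(6-1)*3^3 mod 251 = 135, hash=172+135 mod 251 = 56
Option C: s[2]='a'->'i', delta=(9-1)*3^3 mod 251 = 216, hash=172+216 mod 251 = 137
Option D: s[0]='c'->'g', delta=(7-3)*3^5 mod 251 = 219, hash=172+219 mod 251 = 140 <-- target
Option E: s[3]='g'->'j', delta=(10-7)*3^2 mod 251 = 27, hash=172+27 mod 251 = 199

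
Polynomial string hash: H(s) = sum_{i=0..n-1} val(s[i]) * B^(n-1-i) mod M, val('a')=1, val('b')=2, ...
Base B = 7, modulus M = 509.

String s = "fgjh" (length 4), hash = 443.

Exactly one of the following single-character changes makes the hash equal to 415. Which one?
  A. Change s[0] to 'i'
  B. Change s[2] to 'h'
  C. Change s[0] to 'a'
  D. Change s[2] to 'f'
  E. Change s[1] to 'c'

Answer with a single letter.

Answer: D

Derivation:
Option A: s[0]='f'->'i', delta=(9-6)*7^3 mod 509 = 11, hash=443+11 mod 509 = 454
Option B: s[2]='j'->'h', delta=(8-10)*7^1 mod 509 = 495, hash=443+495 mod 509 = 429
Option C: s[0]='f'->'a', delta=(1-6)*7^3 mod 509 = 321, hash=443+321 mod 509 = 255
Option D: s[2]='j'->'f', delta=(6-10)*7^1 mod 509 = 481, hash=443+481 mod 509 = 415 <-- target
Option E: s[1]='g'->'c', delta=(3-7)*7^2 mod 509 = 313, hash=443+313 mod 509 = 247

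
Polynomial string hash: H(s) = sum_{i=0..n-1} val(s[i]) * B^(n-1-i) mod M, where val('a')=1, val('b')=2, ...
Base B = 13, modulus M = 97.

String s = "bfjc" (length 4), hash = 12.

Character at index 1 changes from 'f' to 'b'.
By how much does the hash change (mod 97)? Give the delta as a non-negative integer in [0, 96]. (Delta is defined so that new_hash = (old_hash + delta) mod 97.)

Answer: 3

Derivation:
Delta formula: (val(new) - val(old)) * B^(n-1-k) mod M
  val('b') - val('f') = 2 - 6 = -4
  B^(n-1-k) = 13^2 mod 97 = 72
  Delta = -4 * 72 mod 97 = 3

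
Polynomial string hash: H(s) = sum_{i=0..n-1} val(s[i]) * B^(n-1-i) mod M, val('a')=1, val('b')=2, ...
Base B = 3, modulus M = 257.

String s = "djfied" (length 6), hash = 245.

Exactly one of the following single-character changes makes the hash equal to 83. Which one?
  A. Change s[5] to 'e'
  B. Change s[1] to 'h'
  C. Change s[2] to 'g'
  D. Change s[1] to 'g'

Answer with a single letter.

Option A: s[5]='d'->'e', delta=(5-4)*3^0 mod 257 = 1, hash=245+1 mod 257 = 246
Option B: s[1]='j'->'h', delta=(8-10)*3^4 mod 257 = 95, hash=245+95 mod 257 = 83 <-- target
Option C: s[2]='f'->'g', delta=(7-6)*3^3 mod 257 = 27, hash=245+27 mod 257 = 15
Option D: s[1]='j'->'g', delta=(7-10)*3^4 mod 257 = 14, hash=245+14 mod 257 = 2

Answer: B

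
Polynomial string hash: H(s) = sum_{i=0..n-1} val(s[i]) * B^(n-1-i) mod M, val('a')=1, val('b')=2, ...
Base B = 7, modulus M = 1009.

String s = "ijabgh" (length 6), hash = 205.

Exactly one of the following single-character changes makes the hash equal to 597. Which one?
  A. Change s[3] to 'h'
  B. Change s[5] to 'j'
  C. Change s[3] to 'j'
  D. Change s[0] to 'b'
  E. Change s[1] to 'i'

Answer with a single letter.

Answer: C

Derivation:
Option A: s[3]='b'->'h', delta=(8-2)*7^2 mod 1009 = 294, hash=205+294 mod 1009 = 499
Option B: s[5]='h'->'j', delta=(10-8)*7^0 mod 1009 = 2, hash=205+2 mod 1009 = 207
Option C: s[3]='b'->'j', delta=(10-2)*7^2 mod 1009 = 392, hash=205+392 mod 1009 = 597 <-- target
Option D: s[0]='i'->'b', delta=(2-9)*7^5 mod 1009 = 404, hash=205+404 mod 1009 = 609
Option E: s[1]='j'->'i', delta=(9-10)*7^4 mod 1009 = 626, hash=205+626 mod 1009 = 831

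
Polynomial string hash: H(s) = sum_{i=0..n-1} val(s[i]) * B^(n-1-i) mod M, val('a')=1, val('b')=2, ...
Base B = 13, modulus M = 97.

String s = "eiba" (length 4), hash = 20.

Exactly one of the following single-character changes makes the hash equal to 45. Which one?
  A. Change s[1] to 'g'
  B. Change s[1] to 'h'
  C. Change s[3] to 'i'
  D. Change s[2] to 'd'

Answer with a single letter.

Option A: s[1]='i'->'g', delta=(7-9)*13^2 mod 97 = 50, hash=20+50 mod 97 = 70
Option B: s[1]='i'->'h', delta=(8-9)*13^2 mod 97 = 25, hash=20+25 mod 97 = 45 <-- target
Option C: s[3]='a'->'i', delta=(9-1)*13^0 mod 97 = 8, hash=20+8 mod 97 = 28
Option D: s[2]='b'->'d', delta=(4-2)*13^1 mod 97 = 26, hash=20+26 mod 97 = 46

Answer: B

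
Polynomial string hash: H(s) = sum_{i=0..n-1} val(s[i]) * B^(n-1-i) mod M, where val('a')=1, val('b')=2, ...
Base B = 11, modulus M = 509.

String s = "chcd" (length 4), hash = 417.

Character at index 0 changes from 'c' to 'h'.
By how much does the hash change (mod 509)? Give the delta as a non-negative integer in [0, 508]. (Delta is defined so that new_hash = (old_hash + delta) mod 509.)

Delta formula: (val(new) - val(old)) * B^(n-1-k) mod M
  val('h') - val('c') = 8 - 3 = 5
  B^(n-1-k) = 11^3 mod 509 = 313
  Delta = 5 * 313 mod 509 = 38

Answer: 38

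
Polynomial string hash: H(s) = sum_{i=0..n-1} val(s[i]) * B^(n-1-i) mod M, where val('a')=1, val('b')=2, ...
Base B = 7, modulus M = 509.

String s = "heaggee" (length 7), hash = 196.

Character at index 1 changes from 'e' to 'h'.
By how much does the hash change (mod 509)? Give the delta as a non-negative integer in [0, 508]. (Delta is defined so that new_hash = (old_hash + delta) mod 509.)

Delta formula: (val(new) - val(old)) * B^(n-1-k) mod M
  val('h') - val('e') = 8 - 5 = 3
  B^(n-1-k) = 7^5 mod 509 = 10
  Delta = 3 * 10 mod 509 = 30

Answer: 30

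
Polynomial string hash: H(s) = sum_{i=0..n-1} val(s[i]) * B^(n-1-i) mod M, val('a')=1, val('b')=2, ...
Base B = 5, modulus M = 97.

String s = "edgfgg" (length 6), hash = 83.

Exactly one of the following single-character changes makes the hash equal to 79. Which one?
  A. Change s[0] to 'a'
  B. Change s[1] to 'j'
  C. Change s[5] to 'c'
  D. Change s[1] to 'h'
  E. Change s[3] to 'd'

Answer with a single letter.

Option A: s[0]='e'->'a', delta=(1-5)*5^5 mod 97 = 13, hash=83+13 mod 97 = 96
Option B: s[1]='d'->'j', delta=(10-4)*5^4 mod 97 = 64, hash=83+64 mod 97 = 50
Option C: s[5]='g'->'c', delta=(3-7)*5^0 mod 97 = 93, hash=83+93 mod 97 = 79 <-- target
Option D: s[1]='d'->'h', delta=(8-4)*5^4 mod 97 = 75, hash=83+75 mod 97 = 61
Option E: s[3]='f'->'d', delta=(4-6)*5^2 mod 97 = 47, hash=83+47 mod 97 = 33

Answer: C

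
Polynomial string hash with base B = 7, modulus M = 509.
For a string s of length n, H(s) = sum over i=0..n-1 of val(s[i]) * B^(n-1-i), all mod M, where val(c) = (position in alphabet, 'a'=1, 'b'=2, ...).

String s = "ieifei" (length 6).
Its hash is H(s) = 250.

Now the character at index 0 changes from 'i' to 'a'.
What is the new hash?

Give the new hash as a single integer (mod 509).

val('i') = 9, val('a') = 1
Position k = 0, exponent = n-1-k = 5
B^5 mod M = 7^5 mod 509 = 10
Delta = (1 - 9) * 10 mod 509 = 429
New hash = (250 + 429) mod 509 = 170

Answer: 170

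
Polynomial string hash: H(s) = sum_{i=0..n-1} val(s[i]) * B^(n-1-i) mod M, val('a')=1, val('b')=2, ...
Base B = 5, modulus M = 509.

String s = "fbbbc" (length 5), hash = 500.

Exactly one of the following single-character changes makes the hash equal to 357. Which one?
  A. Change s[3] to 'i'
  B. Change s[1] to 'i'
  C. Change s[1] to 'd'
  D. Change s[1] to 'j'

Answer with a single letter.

Answer: B

Derivation:
Option A: s[3]='b'->'i', delta=(9-2)*5^1 mod 509 = 35, hash=500+35 mod 509 = 26
Option B: s[1]='b'->'i', delta=(9-2)*5^3 mod 509 = 366, hash=500+366 mod 509 = 357 <-- target
Option C: s[1]='b'->'d', delta=(4-2)*5^3 mod 509 = 250, hash=500+250 mod 509 = 241
Option D: s[1]='b'->'j', delta=(10-2)*5^3 mod 509 = 491, hash=500+491 mod 509 = 482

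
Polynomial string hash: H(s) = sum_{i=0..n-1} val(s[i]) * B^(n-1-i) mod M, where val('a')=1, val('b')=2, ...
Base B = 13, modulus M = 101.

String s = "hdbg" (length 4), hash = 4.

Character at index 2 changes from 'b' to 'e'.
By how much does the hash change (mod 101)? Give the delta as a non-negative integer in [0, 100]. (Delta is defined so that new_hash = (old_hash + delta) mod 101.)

Delta formula: (val(new) - val(old)) * B^(n-1-k) mod M
  val('e') - val('b') = 5 - 2 = 3
  B^(n-1-k) = 13^1 mod 101 = 13
  Delta = 3 * 13 mod 101 = 39

Answer: 39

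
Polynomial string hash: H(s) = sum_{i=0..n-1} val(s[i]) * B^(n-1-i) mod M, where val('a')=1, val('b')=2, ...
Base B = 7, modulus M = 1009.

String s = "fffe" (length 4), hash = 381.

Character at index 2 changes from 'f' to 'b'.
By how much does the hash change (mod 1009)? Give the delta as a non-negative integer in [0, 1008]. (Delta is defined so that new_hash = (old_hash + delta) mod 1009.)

Delta formula: (val(new) - val(old)) * B^(n-1-k) mod M
  val('b') - val('f') = 2 - 6 = -4
  B^(n-1-k) = 7^1 mod 1009 = 7
  Delta = -4 * 7 mod 1009 = 981

Answer: 981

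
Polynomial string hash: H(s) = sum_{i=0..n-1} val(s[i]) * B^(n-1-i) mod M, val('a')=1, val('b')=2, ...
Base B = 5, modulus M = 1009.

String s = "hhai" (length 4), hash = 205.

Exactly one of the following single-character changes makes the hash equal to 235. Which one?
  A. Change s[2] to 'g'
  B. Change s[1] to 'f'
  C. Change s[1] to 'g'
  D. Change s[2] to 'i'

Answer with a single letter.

Option A: s[2]='a'->'g', delta=(7-1)*5^1 mod 1009 = 30, hash=205+30 mod 1009 = 235 <-- target
Option B: s[1]='h'->'f', delta=(6-8)*5^2 mod 1009 = 959, hash=205+959 mod 1009 = 155
Option C: s[1]='h'->'g', delta=(7-8)*5^2 mod 1009 = 984, hash=205+984 mod 1009 = 180
Option D: s[2]='a'->'i', delta=(9-1)*5^1 mod 1009 = 40, hash=205+40 mod 1009 = 245

Answer: A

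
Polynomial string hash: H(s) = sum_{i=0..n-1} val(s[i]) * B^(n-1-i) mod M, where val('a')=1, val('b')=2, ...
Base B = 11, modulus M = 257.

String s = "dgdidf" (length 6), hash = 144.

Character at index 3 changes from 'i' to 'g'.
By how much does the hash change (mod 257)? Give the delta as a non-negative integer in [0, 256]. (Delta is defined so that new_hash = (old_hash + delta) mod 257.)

Answer: 15

Derivation:
Delta formula: (val(new) - val(old)) * B^(n-1-k) mod M
  val('g') - val('i') = 7 - 9 = -2
  B^(n-1-k) = 11^2 mod 257 = 121
  Delta = -2 * 121 mod 257 = 15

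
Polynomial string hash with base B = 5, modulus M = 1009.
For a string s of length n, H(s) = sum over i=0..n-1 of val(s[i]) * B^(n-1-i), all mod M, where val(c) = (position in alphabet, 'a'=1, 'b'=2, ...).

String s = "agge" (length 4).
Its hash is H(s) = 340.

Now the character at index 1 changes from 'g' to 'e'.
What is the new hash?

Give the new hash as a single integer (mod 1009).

Answer: 290

Derivation:
val('g') = 7, val('e') = 5
Position k = 1, exponent = n-1-k = 2
B^2 mod M = 5^2 mod 1009 = 25
Delta = (5 - 7) * 25 mod 1009 = 959
New hash = (340 + 959) mod 1009 = 290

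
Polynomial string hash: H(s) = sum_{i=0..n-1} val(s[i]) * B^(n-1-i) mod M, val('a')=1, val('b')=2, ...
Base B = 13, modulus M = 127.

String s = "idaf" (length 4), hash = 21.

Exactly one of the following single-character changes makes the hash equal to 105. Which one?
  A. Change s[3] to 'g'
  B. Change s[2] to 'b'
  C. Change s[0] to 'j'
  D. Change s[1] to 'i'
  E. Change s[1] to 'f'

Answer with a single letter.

Option A: s[3]='f'->'g', delta=(7-6)*13^0 mod 127 = 1, hash=21+1 mod 127 = 22
Option B: s[2]='a'->'b', delta=(2-1)*13^1 mod 127 = 13, hash=21+13 mod 127 = 34
Option C: s[0]='i'->'j', delta=(10-9)*13^3 mod 127 = 38, hash=21+38 mod 127 = 59
Option D: s[1]='d'->'i', delta=(9-4)*13^2 mod 127 = 83, hash=21+83 mod 127 = 104
Option E: s[1]='d'->'f', delta=(6-4)*13^2 mod 127 = 84, hash=21+84 mod 127 = 105 <-- target

Answer: E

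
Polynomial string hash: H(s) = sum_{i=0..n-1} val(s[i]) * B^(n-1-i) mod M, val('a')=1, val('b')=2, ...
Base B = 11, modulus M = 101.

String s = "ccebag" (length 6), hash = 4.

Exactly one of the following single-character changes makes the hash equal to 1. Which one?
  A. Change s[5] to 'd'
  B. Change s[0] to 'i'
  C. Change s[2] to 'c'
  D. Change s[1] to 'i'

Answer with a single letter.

Answer: A

Derivation:
Option A: s[5]='g'->'d', delta=(4-7)*11^0 mod 101 = 98, hash=4+98 mod 101 = 1 <-- target
Option B: s[0]='c'->'i', delta=(9-3)*11^5 mod 101 = 39, hash=4+39 mod 101 = 43
Option C: s[2]='e'->'c', delta=(3-5)*11^3 mod 101 = 65, hash=4+65 mod 101 = 69
Option D: s[1]='c'->'i', delta=(9-3)*11^4 mod 101 = 77, hash=4+77 mod 101 = 81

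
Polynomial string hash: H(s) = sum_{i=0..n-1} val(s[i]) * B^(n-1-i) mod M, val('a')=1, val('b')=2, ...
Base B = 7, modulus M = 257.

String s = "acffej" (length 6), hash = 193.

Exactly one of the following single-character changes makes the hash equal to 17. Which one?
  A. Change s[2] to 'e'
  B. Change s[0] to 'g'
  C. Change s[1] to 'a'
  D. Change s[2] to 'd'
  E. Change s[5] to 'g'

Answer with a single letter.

Answer: C

Derivation:
Option A: s[2]='f'->'e', delta=(5-6)*7^3 mod 257 = 171, hash=193+171 mod 257 = 107
Option B: s[0]='a'->'g', delta=(7-1)*7^5 mod 257 = 98, hash=193+98 mod 257 = 34
Option C: s[1]='c'->'a', delta=(1-3)*7^4 mod 257 = 81, hash=193+81 mod 257 = 17 <-- target
Option D: s[2]='f'->'d', delta=(4-6)*7^3 mod 257 = 85, hash=193+85 mod 257 = 21
Option E: s[5]='j'->'g', delta=(7-10)*7^0 mod 257 = 254, hash=193+254 mod 257 = 190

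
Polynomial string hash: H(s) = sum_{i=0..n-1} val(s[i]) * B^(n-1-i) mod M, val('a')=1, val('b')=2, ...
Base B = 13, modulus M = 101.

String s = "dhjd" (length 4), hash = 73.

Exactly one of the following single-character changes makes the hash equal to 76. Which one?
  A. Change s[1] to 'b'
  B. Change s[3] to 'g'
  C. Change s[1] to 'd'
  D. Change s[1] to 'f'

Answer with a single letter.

Answer: B

Derivation:
Option A: s[1]='h'->'b', delta=(2-8)*13^2 mod 101 = 97, hash=73+97 mod 101 = 69
Option B: s[3]='d'->'g', delta=(7-4)*13^0 mod 101 = 3, hash=73+3 mod 101 = 76 <-- target
Option C: s[1]='h'->'d', delta=(4-8)*13^2 mod 101 = 31, hash=73+31 mod 101 = 3
Option D: s[1]='h'->'f', delta=(6-8)*13^2 mod 101 = 66, hash=73+66 mod 101 = 38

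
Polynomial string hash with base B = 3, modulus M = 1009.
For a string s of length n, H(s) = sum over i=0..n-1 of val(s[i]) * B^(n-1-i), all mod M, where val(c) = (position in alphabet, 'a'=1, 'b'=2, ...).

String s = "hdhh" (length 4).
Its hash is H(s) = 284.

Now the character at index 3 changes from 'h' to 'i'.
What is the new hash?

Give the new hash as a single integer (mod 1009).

Answer: 285

Derivation:
val('h') = 8, val('i') = 9
Position k = 3, exponent = n-1-k = 0
B^0 mod M = 3^0 mod 1009 = 1
Delta = (9 - 8) * 1 mod 1009 = 1
New hash = (284 + 1) mod 1009 = 285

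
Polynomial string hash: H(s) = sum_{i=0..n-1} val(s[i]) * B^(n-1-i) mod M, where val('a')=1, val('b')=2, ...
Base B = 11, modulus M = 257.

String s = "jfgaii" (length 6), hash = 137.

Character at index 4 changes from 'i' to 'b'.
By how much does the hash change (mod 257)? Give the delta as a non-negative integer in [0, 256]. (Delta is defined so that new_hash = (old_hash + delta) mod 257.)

Delta formula: (val(new) - val(old)) * B^(n-1-k) mod M
  val('b') - val('i') = 2 - 9 = -7
  B^(n-1-k) = 11^1 mod 257 = 11
  Delta = -7 * 11 mod 257 = 180

Answer: 180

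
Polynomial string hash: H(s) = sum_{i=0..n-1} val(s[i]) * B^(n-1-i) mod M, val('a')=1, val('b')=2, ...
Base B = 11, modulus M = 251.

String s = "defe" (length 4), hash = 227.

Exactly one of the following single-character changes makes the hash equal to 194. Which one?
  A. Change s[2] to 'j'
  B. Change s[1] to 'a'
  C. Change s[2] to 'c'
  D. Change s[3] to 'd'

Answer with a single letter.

Option A: s[2]='f'->'j', delta=(10-6)*11^1 mod 251 = 44, hash=227+44 mod 251 = 20
Option B: s[1]='e'->'a', delta=(1-5)*11^2 mod 251 = 18, hash=227+18 mod 251 = 245
Option C: s[2]='f'->'c', delta=(3-6)*11^1 mod 251 = 218, hash=227+218 mod 251 = 194 <-- target
Option D: s[3]='e'->'d', delta=(4-5)*11^0 mod 251 = 250, hash=227+250 mod 251 = 226

Answer: C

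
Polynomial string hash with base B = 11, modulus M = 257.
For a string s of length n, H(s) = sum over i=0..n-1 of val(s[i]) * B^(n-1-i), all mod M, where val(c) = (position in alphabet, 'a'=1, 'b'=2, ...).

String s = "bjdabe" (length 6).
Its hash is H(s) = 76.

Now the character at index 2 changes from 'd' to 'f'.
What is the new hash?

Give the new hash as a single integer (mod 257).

Answer: 168

Derivation:
val('d') = 4, val('f') = 6
Position k = 2, exponent = n-1-k = 3
B^3 mod M = 11^3 mod 257 = 46
Delta = (6 - 4) * 46 mod 257 = 92
New hash = (76 + 92) mod 257 = 168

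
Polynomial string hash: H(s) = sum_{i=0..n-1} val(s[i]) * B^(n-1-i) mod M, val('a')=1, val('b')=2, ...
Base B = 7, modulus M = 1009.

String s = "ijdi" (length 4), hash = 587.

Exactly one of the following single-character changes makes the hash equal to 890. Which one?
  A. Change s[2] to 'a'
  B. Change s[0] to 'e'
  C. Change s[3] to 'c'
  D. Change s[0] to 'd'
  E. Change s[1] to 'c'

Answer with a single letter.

Option A: s[2]='d'->'a', delta=(1-4)*7^1 mod 1009 = 988, hash=587+988 mod 1009 = 566
Option B: s[0]='i'->'e', delta=(5-9)*7^3 mod 1009 = 646, hash=587+646 mod 1009 = 224
Option C: s[3]='i'->'c', delta=(3-9)*7^0 mod 1009 = 1003, hash=587+1003 mod 1009 = 581
Option D: s[0]='i'->'d', delta=(4-9)*7^3 mod 1009 = 303, hash=587+303 mod 1009 = 890 <-- target
Option E: s[1]='j'->'c', delta=(3-10)*7^2 mod 1009 = 666, hash=587+666 mod 1009 = 244

Answer: D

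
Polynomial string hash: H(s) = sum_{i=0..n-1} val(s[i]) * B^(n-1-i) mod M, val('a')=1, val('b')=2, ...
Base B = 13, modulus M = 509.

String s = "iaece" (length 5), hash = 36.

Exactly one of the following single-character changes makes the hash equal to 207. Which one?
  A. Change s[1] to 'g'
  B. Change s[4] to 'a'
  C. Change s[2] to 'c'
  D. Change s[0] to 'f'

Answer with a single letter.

Answer: C

Derivation:
Option A: s[1]='a'->'g', delta=(7-1)*13^3 mod 509 = 457, hash=36+457 mod 509 = 493
Option B: s[4]='e'->'a', delta=(1-5)*13^0 mod 509 = 505, hash=36+505 mod 509 = 32
Option C: s[2]='e'->'c', delta=(3-5)*13^2 mod 509 = 171, hash=36+171 mod 509 = 207 <-- target
Option D: s[0]='i'->'f', delta=(6-9)*13^4 mod 509 = 338, hash=36+338 mod 509 = 374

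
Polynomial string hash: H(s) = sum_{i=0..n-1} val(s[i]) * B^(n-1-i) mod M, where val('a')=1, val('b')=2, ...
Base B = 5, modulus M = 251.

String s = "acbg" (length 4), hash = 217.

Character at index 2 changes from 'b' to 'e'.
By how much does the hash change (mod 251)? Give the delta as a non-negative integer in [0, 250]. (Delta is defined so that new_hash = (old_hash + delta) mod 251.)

Delta formula: (val(new) - val(old)) * B^(n-1-k) mod M
  val('e') - val('b') = 5 - 2 = 3
  B^(n-1-k) = 5^1 mod 251 = 5
  Delta = 3 * 5 mod 251 = 15

Answer: 15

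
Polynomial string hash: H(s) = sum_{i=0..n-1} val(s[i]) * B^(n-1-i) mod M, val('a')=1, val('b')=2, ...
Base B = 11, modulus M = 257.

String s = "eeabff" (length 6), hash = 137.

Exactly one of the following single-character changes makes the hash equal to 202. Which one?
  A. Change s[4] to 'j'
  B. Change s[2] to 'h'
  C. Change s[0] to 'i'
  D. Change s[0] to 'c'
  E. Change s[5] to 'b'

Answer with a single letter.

Answer: B

Derivation:
Option A: s[4]='f'->'j', delta=(10-6)*11^1 mod 257 = 44, hash=137+44 mod 257 = 181
Option B: s[2]='a'->'h', delta=(8-1)*11^3 mod 257 = 65, hash=137+65 mod 257 = 202 <-- target
Option C: s[0]='e'->'i', delta=(9-5)*11^5 mod 257 = 162, hash=137+162 mod 257 = 42
Option D: s[0]='e'->'c', delta=(3-5)*11^5 mod 257 = 176, hash=137+176 mod 257 = 56
Option E: s[5]='f'->'b', delta=(2-6)*11^0 mod 257 = 253, hash=137+253 mod 257 = 133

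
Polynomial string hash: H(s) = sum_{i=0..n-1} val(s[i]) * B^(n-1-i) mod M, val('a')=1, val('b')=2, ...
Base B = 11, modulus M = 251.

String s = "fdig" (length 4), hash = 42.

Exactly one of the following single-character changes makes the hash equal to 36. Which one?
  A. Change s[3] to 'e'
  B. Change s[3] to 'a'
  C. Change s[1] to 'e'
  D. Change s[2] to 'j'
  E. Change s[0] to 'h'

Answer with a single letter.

Option A: s[3]='g'->'e', delta=(5-7)*11^0 mod 251 = 249, hash=42+249 mod 251 = 40
Option B: s[3]='g'->'a', delta=(1-7)*11^0 mod 251 = 245, hash=42+245 mod 251 = 36 <-- target
Option C: s[1]='d'->'e', delta=(5-4)*11^2 mod 251 = 121, hash=42+121 mod 251 = 163
Option D: s[2]='i'->'j', delta=(10-9)*11^1 mod 251 = 11, hash=42+11 mod 251 = 53
Option E: s[0]='f'->'h', delta=(8-6)*11^3 mod 251 = 152, hash=42+152 mod 251 = 194

Answer: B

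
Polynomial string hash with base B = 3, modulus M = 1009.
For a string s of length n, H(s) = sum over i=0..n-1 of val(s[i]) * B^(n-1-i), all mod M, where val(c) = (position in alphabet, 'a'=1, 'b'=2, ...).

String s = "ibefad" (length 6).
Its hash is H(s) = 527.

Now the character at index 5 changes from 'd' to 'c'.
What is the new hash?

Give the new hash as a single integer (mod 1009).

val('d') = 4, val('c') = 3
Position k = 5, exponent = n-1-k = 0
B^0 mod M = 3^0 mod 1009 = 1
Delta = (3 - 4) * 1 mod 1009 = 1008
New hash = (527 + 1008) mod 1009 = 526

Answer: 526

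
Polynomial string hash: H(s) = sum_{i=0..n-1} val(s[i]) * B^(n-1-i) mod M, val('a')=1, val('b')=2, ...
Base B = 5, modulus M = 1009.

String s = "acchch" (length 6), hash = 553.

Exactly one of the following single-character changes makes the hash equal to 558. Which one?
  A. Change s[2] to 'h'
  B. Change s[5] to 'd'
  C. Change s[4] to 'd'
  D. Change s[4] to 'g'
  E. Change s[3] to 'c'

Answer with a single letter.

Option A: s[2]='c'->'h', delta=(8-3)*5^3 mod 1009 = 625, hash=553+625 mod 1009 = 169
Option B: s[5]='h'->'d', delta=(4-8)*5^0 mod 1009 = 1005, hash=553+1005 mod 1009 = 549
Option C: s[4]='c'->'d', delta=(4-3)*5^1 mod 1009 = 5, hash=553+5 mod 1009 = 558 <-- target
Option D: s[4]='c'->'g', delta=(7-3)*5^1 mod 1009 = 20, hash=553+20 mod 1009 = 573
Option E: s[3]='h'->'c', delta=(3-8)*5^2 mod 1009 = 884, hash=553+884 mod 1009 = 428

Answer: C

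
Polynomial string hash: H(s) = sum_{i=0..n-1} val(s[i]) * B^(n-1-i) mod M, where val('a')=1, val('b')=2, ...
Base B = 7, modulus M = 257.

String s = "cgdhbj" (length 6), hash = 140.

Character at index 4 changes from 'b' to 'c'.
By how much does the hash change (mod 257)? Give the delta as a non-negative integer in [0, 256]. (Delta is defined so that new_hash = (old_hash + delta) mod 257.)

Answer: 7

Derivation:
Delta formula: (val(new) - val(old)) * B^(n-1-k) mod M
  val('c') - val('b') = 3 - 2 = 1
  B^(n-1-k) = 7^1 mod 257 = 7
  Delta = 1 * 7 mod 257 = 7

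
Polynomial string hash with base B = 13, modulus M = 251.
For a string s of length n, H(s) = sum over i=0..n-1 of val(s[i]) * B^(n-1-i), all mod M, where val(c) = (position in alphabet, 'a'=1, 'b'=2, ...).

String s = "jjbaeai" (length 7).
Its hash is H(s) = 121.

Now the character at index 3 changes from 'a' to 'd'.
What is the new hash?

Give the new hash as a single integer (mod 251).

Answer: 186

Derivation:
val('a') = 1, val('d') = 4
Position k = 3, exponent = n-1-k = 3
B^3 mod M = 13^3 mod 251 = 189
Delta = (4 - 1) * 189 mod 251 = 65
New hash = (121 + 65) mod 251 = 186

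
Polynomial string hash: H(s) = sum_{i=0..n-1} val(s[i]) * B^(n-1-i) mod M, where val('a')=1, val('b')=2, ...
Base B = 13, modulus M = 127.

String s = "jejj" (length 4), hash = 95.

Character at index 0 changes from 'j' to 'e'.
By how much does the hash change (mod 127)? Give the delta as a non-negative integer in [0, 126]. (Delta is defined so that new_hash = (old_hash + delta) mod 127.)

Delta formula: (val(new) - val(old)) * B^(n-1-k) mod M
  val('e') - val('j') = 5 - 10 = -5
  B^(n-1-k) = 13^3 mod 127 = 38
  Delta = -5 * 38 mod 127 = 64

Answer: 64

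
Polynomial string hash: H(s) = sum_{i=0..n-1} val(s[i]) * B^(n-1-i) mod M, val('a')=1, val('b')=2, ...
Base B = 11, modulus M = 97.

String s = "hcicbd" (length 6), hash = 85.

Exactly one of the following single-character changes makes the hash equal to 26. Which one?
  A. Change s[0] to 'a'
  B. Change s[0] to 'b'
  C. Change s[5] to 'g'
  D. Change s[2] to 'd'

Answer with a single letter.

Option A: s[0]='h'->'a', delta=(1-8)*11^5 mod 97 = 74, hash=85+74 mod 97 = 62
Option B: s[0]='h'->'b', delta=(2-8)*11^5 mod 97 = 8, hash=85+8 mod 97 = 93
Option C: s[5]='d'->'g', delta=(7-4)*11^0 mod 97 = 3, hash=85+3 mod 97 = 88
Option D: s[2]='i'->'d', delta=(4-9)*11^3 mod 97 = 38, hash=85+38 mod 97 = 26 <-- target

Answer: D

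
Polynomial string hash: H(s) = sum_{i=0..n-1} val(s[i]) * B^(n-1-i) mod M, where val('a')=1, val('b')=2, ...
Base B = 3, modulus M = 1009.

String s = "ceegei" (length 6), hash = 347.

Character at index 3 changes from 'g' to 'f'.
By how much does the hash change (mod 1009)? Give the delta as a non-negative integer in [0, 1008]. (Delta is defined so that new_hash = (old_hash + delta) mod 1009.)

Delta formula: (val(new) - val(old)) * B^(n-1-k) mod M
  val('f') - val('g') = 6 - 7 = -1
  B^(n-1-k) = 3^2 mod 1009 = 9
  Delta = -1 * 9 mod 1009 = 1000

Answer: 1000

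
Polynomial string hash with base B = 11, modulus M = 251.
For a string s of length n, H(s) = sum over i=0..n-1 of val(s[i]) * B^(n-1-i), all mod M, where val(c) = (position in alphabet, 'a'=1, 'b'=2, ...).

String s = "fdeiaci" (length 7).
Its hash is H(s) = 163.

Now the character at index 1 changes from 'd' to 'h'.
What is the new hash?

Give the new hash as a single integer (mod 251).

Answer: 50

Derivation:
val('d') = 4, val('h') = 8
Position k = 1, exponent = n-1-k = 5
B^5 mod M = 11^5 mod 251 = 160
Delta = (8 - 4) * 160 mod 251 = 138
New hash = (163 + 138) mod 251 = 50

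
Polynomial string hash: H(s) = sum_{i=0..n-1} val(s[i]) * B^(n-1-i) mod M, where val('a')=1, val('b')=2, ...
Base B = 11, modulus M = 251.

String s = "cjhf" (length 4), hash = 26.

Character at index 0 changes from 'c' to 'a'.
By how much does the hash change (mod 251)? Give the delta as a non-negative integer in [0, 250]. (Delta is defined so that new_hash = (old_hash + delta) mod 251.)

Delta formula: (val(new) - val(old)) * B^(n-1-k) mod M
  val('a') - val('c') = 1 - 3 = -2
  B^(n-1-k) = 11^3 mod 251 = 76
  Delta = -2 * 76 mod 251 = 99

Answer: 99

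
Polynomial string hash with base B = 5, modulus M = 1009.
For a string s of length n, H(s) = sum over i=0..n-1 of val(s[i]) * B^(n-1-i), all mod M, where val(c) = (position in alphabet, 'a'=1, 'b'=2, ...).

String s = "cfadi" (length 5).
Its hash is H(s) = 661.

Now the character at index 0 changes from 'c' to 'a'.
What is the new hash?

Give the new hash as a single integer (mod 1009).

val('c') = 3, val('a') = 1
Position k = 0, exponent = n-1-k = 4
B^4 mod M = 5^4 mod 1009 = 625
Delta = (1 - 3) * 625 mod 1009 = 768
New hash = (661 + 768) mod 1009 = 420

Answer: 420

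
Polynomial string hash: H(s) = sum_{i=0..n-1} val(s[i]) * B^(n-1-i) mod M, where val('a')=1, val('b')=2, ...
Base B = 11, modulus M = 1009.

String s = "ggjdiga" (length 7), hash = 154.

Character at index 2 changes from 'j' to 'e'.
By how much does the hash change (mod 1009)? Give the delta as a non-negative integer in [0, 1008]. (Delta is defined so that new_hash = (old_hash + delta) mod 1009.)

Answer: 452

Derivation:
Delta formula: (val(new) - val(old)) * B^(n-1-k) mod M
  val('e') - val('j') = 5 - 10 = -5
  B^(n-1-k) = 11^4 mod 1009 = 515
  Delta = -5 * 515 mod 1009 = 452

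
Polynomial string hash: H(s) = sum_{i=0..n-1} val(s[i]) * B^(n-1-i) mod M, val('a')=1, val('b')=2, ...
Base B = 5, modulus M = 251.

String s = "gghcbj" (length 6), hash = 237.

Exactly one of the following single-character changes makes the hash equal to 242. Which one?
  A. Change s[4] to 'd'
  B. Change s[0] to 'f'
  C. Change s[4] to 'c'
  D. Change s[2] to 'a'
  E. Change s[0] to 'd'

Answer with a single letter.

Answer: C

Derivation:
Option A: s[4]='b'->'d', delta=(4-2)*5^1 mod 251 = 10, hash=237+10 mod 251 = 247
Option B: s[0]='g'->'f', delta=(6-7)*5^5 mod 251 = 138, hash=237+138 mod 251 = 124
Option C: s[4]='b'->'c', delta=(3-2)*5^1 mod 251 = 5, hash=237+5 mod 251 = 242 <-- target
Option D: s[2]='h'->'a', delta=(1-8)*5^3 mod 251 = 129, hash=237+129 mod 251 = 115
Option E: s[0]='g'->'d', delta=(4-7)*5^5 mod 251 = 163, hash=237+163 mod 251 = 149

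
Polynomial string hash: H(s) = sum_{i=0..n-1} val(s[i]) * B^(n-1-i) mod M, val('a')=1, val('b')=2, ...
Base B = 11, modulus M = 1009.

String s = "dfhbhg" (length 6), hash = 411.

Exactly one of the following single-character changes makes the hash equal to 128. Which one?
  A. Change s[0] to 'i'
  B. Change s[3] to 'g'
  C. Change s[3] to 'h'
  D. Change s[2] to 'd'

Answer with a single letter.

Option A: s[0]='d'->'i', delta=(9-4)*11^5 mod 1009 = 73, hash=411+73 mod 1009 = 484
Option B: s[3]='b'->'g', delta=(7-2)*11^2 mod 1009 = 605, hash=411+605 mod 1009 = 7
Option C: s[3]='b'->'h', delta=(8-2)*11^2 mod 1009 = 726, hash=411+726 mod 1009 = 128 <-- target
Option D: s[2]='h'->'d', delta=(4-8)*11^3 mod 1009 = 730, hash=411+730 mod 1009 = 132

Answer: C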